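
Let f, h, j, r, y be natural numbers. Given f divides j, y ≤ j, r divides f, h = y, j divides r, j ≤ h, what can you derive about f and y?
f = y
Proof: Because j divides r and r divides f, j divides f. f divides j, so f = j. h = y and j ≤ h, therefore j ≤ y. y ≤ j, so j = y. Since f = j, f = y.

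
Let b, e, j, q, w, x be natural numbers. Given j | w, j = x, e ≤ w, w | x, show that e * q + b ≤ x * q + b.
j = x and j | w, hence x | w. w | x, so w = x. Since e ≤ w, e ≤ x. Then e * q ≤ x * q. Then e * q + b ≤ x * q + b.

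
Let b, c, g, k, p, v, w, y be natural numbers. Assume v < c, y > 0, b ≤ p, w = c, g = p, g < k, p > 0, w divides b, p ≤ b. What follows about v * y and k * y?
v * y < k * y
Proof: b ≤ p and p ≤ b, therefore b = p. w = c and w divides b, hence c divides b. Since b = p, c divides p. p > 0, so c ≤ p. g = p and g < k, hence p < k. c ≤ p, so c < k. Since v < c, v < k. Combining with y > 0, by multiplying by a positive, v * y < k * y.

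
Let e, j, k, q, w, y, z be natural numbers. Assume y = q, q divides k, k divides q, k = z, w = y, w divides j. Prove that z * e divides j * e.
q divides k and k divides q, thus q = k. y = q, so y = k. Since k = z, y = z. Because w = y and w divides j, y divides j. Since y = z, z divides j. Then z * e divides j * e.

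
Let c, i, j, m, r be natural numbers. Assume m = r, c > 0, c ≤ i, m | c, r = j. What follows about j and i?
j ≤ i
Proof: Since m = r and r = j, m = j. From m | c and c > 0, m ≤ c. c ≤ i, so m ≤ i. Since m = j, j ≤ i.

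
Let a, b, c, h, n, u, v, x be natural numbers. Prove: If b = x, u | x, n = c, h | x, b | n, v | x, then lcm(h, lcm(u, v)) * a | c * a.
Because u | x and v | x, lcm(u, v) | x. Since h | x, lcm(h, lcm(u, v)) | x. Since b = x and b | n, x | n. Since n = c, x | c. lcm(h, lcm(u, v)) | x, so lcm(h, lcm(u, v)) | c. Then lcm(h, lcm(u, v)) * a | c * a.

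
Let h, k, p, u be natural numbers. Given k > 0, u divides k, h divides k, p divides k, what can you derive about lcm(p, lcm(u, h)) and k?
lcm(p, lcm(u, h)) ≤ k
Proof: u divides k and h divides k, therefore lcm(u, h) divides k. p divides k, so lcm(p, lcm(u, h)) divides k. Since k > 0, lcm(p, lcm(u, h)) ≤ k.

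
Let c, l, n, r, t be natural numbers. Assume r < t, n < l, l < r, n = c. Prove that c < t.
From n < l and l < r, n < r. Since r < t, n < t. Because n = c, c < t.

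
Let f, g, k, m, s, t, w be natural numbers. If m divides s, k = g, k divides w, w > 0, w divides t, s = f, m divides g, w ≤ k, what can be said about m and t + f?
m divides t + f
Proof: k divides w and w > 0, so k ≤ w. w ≤ k, so w = k. k = g, so w = g. Since w divides t, g divides t. m divides g, so m divides t. s = f and m divides s, thus m divides f. Since m divides t, m divides t + f.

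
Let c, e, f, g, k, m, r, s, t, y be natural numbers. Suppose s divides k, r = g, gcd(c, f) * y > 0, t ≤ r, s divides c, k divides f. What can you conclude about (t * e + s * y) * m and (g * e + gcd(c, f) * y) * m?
(t * e + s * y) * m ≤ (g * e + gcd(c, f) * y) * m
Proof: From r = g and t ≤ r, t ≤ g. By multiplying by a non-negative, t * e ≤ g * e. s divides k and k divides f, so s divides f. Since s divides c, s divides gcd(c, f). Then s * y divides gcd(c, f) * y. gcd(c, f) * y > 0, so s * y ≤ gcd(c, f) * y. t * e ≤ g * e, so t * e + s * y ≤ g * e + gcd(c, f) * y. By multiplying by a non-negative, (t * e + s * y) * m ≤ (g * e + gcd(c, f) * y) * m.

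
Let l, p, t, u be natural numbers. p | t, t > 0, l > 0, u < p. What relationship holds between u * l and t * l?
u * l < t * l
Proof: From p | t and t > 0, p ≤ t. Since u < p, u < t. Since l > 0, u * l < t * l.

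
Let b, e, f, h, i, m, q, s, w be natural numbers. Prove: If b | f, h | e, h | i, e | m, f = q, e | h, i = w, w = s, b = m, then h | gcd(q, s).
e | h and h | e, thus e = h. e | m, so h | m. Because f = q and b | f, b | q. Since b = m, m | q. From h | m, h | q. Since i = w and w = s, i = s. Since h | i, h | s. h | q, so h | gcd(q, s).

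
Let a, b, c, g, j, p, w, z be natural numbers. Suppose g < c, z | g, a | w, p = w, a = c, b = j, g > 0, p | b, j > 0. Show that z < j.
z | g and g > 0, so z ≤ g. Since g < c, z < c. Because p = w and p | b, w | b. Since b = j, w | j. Since a | w, a | j. From a = c, c | j. Since j > 0, c ≤ j. z < c, so z < j.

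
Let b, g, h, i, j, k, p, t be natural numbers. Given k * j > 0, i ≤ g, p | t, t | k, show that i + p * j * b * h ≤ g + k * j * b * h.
From p | t and t | k, p | k. Then p * j | k * j. k * j > 0, so p * j ≤ k * j. Then p * j * b ≤ k * j * b. Then p * j * b * h ≤ k * j * b * h. Since i ≤ g, i + p * j * b * h ≤ g + k * j * b * h.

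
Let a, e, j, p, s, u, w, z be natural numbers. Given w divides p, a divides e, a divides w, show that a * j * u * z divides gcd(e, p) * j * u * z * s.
a divides w and w divides p, hence a divides p. a divides e, so a divides gcd(e, p). Then a * j divides gcd(e, p) * j. Then a * j * u divides gcd(e, p) * j * u. Then a * j * u * z divides gcd(e, p) * j * u * z. Then a * j * u * z divides gcd(e, p) * j * u * z * s.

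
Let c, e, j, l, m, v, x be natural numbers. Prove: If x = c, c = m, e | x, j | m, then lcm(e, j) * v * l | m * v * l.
Since x = c and c = m, x = m. Because e | x, e | m. j | m, so lcm(e, j) | m. Then lcm(e, j) * v | m * v. Then lcm(e, j) * v * l | m * v * l.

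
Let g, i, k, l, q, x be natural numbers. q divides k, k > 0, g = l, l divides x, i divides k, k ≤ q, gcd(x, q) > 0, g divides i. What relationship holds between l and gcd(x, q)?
l ≤ gcd(x, q)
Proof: q divides k and k > 0, so q ≤ k. k ≤ q, so k = q. g divides i and i divides k, so g divides k. Since g = l, l divides k. k = q, so l divides q. Since l divides x, l divides gcd(x, q). gcd(x, q) > 0, so l ≤ gcd(x, q).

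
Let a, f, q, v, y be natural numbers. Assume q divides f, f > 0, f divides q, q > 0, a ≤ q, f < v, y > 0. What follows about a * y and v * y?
a * y < v * y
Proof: q divides f and f > 0, thus q ≤ f. f divides q and q > 0, hence f ≤ q. Since q ≤ f, q = f. a ≤ q, so a ≤ f. f < v, so a < v. From y > 0, by multiplying by a positive, a * y < v * y.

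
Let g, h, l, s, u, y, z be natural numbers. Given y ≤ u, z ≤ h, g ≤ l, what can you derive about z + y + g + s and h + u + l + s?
z + y + g + s ≤ h + u + l + s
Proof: z ≤ h and y ≤ u, hence z + y ≤ h + u. From g ≤ l, g + s ≤ l + s. Since z + y ≤ h + u, z + y + g + s ≤ h + u + l + s.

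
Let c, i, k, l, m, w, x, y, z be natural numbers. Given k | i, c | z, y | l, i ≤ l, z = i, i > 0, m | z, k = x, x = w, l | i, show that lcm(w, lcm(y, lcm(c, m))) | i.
From k = x and x = w, k = w. Since k | i, w | i. Since l | i and i > 0, l ≤ i. Since i ≤ l, l = i. Since y | l, y | i. From c | z and m | z, lcm(c, m) | z. Since z = i, lcm(c, m) | i. y | i, so lcm(y, lcm(c, m)) | i. Since w | i, lcm(w, lcm(y, lcm(c, m))) | i.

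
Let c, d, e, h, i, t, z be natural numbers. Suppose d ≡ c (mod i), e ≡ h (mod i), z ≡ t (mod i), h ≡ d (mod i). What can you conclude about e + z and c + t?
e + z ≡ c + t (mod i)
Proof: e ≡ h (mod i) and h ≡ d (mod i), thus e ≡ d (mod i). Since d ≡ c (mod i), e ≡ c (mod i). From z ≡ t (mod i), by adding congruences, e + z ≡ c + t (mod i).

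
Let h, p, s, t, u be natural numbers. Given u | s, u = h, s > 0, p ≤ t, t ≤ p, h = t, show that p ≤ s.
t ≤ p and p ≤ t, therefore t = p. u = h and h = t, hence u = t. Since u | s, t | s. s > 0, so t ≤ s. t = p, so p ≤ s.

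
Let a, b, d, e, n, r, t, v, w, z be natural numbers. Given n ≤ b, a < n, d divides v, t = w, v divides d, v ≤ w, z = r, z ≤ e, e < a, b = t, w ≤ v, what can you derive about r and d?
r < d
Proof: w ≤ v and v ≤ w, so w = v. v divides d and d divides v, hence v = d. w = v, so w = d. b = t and t = w, hence b = w. Because z ≤ e and e < a, z < a. Since z = r, r < a. a < n and n ≤ b, therefore a < b. Since r < a, r < b. b = w, so r < w. From w = d, r < d.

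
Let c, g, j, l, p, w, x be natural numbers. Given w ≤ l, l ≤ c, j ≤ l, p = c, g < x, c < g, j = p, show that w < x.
j = p and p = c, so j = c. Because j ≤ l, c ≤ l. l ≤ c, so c = l. Since c < g, l < g. Since w ≤ l, w < g. g < x, so w < x.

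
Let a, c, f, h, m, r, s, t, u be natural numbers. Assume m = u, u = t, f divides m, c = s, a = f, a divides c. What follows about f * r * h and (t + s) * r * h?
f * r * h divides (t + s) * r * h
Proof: Because m = u and u = t, m = t. f divides m, so f divides t. From a = f and a divides c, f divides c. Since c = s, f divides s. f divides t, so f divides t + s. Then f * r divides (t + s) * r. Then f * r * h divides (t + s) * r * h.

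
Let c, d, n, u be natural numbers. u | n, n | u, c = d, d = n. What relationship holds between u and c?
u = c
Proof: c = d and d = n, thus c = n. n | u and u | n, therefore n = u. Since c = n, c = u. Then u = c.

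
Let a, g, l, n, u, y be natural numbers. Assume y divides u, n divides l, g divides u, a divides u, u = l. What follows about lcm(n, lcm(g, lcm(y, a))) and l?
lcm(n, lcm(g, lcm(y, a))) divides l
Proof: y divides u and a divides u, hence lcm(y, a) divides u. Since g divides u, lcm(g, lcm(y, a)) divides u. Because u = l, lcm(g, lcm(y, a)) divides l. n divides l, so lcm(n, lcm(g, lcm(y, a))) divides l.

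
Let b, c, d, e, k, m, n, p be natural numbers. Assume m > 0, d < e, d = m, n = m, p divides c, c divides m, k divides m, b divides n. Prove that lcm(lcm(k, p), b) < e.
Since p divides c and c divides m, p divides m. k divides m, so lcm(k, p) divides m. n = m and b divides n, thus b divides m. lcm(k, p) divides m, so lcm(lcm(k, p), b) divides m. Since m > 0, lcm(lcm(k, p), b) ≤ m. d = m and d < e, therefore m < e. Because lcm(lcm(k, p), b) ≤ m, lcm(lcm(k, p), b) < e.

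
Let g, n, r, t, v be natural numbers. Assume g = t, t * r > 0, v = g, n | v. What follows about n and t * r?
n ≤ t * r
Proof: Because v = g and g = t, v = t. n | v, so n | t. Then n | t * r. Since t * r > 0, n ≤ t * r.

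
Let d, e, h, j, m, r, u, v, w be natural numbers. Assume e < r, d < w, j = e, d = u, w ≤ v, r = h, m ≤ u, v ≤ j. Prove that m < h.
From d = u and d < w, u < w. Since w ≤ v, u < v. Since v ≤ j, u < j. Since j = e, u < e. r = h and e < r, so e < h. Since u < e, u < h. m ≤ u, so m < h.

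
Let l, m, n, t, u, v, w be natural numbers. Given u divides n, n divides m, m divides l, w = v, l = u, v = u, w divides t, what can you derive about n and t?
n divides t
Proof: n divides m and m divides l, therefore n divides l. l = u, so n divides u. u divides n, so u = n. From w = v and v = u, w = u. Since w divides t, u divides t. u = n, so n divides t.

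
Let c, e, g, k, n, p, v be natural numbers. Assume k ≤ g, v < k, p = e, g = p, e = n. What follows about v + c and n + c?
v + c < n + c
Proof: Because g = p and k ≤ g, k ≤ p. v < k, so v < p. Because p = e, v < e. From e = n, v < n. Then v + c < n + c.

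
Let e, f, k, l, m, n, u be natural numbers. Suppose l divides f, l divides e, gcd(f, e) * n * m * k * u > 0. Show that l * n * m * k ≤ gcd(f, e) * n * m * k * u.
Because l divides f and l divides e, l divides gcd(f, e). Then l * n divides gcd(f, e) * n. Then l * n * m divides gcd(f, e) * n * m. Then l * n * m * k divides gcd(f, e) * n * m * k. Then l * n * m * k divides gcd(f, e) * n * m * k * u. From gcd(f, e) * n * m * k * u > 0, l * n * m * k ≤ gcd(f, e) * n * m * k * u.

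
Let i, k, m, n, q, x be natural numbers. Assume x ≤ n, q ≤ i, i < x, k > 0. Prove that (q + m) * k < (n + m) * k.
Because q ≤ i and i < x, q < x. Since x ≤ n, q < n. Then q + m < n + m. Combining with k > 0, by multiplying by a positive, (q + m) * k < (n + m) * k.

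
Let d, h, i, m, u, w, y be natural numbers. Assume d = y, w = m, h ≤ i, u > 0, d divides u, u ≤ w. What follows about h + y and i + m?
h + y ≤ i + m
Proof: d divides u and u > 0, thus d ≤ u. Since u ≤ w, d ≤ w. w = m, so d ≤ m. Since d = y, y ≤ m. Because h ≤ i, h + y ≤ i + m.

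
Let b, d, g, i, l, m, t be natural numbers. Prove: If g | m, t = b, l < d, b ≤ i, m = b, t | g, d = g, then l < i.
m = b and g | m, so g | b. From t = b and t | g, b | g. Since g | b, g = b. d = g, so d = b. Since l < d, l < b. b ≤ i, so l < i.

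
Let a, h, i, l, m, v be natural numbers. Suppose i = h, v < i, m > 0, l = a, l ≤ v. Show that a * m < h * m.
From l = a and l ≤ v, a ≤ v. i = h and v < i, therefore v < h. Since a ≤ v, a < h. m > 0, so a * m < h * m.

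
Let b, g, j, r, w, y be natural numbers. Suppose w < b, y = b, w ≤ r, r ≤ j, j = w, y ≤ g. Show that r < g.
j = w and r ≤ j, therefore r ≤ w. Since w ≤ r, w = r. Since w < b, r < b. y = b and y ≤ g, so b ≤ g. r < b, so r < g.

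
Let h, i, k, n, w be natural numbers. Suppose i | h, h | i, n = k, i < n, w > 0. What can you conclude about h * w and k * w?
h * w < k * w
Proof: i | h and h | i, thus i = h. n = k and i < n, therefore i < k. Since i = h, h < k. Since w > 0, h * w < k * w.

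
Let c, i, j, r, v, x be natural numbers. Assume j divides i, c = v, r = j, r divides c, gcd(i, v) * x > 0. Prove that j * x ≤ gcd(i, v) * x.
r = j and r divides c, so j divides c. From c = v, j divides v. Because j divides i, j divides gcd(i, v). Then j * x divides gcd(i, v) * x. gcd(i, v) * x > 0, so j * x ≤ gcd(i, v) * x.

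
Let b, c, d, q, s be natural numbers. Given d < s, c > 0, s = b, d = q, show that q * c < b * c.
d = q and d < s, so q < s. From s = b, q < b. Since c > 0, by multiplying by a positive, q * c < b * c.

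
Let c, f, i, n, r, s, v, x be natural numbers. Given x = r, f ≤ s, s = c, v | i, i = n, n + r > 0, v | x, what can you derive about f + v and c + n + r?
f + v ≤ c + n + r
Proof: Because s = c and f ≤ s, f ≤ c. i = n and v | i, so v | n. x = r and v | x, hence v | r. Because v | n, v | n + r. n + r > 0, so v ≤ n + r. f ≤ c, so f + v ≤ c + n + r.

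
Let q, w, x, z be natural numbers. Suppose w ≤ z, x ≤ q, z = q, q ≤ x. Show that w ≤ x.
q ≤ x and x ≤ q, hence q = x. Since z = q, z = x. Because w ≤ z, w ≤ x.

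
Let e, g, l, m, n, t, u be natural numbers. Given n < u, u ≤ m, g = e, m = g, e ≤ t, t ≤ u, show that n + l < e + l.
Since m = g and g = e, m = e. Since u ≤ m, u ≤ e. e ≤ t and t ≤ u, so e ≤ u. u ≤ e, so u = e. n < u, so n < e. Then n + l < e + l.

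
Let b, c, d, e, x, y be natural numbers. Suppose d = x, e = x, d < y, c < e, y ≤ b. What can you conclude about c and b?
c < b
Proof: Because e = x and c < e, c < x. From d = x and d < y, x < y. Since y ≤ b, x < b. Since c < x, c < b.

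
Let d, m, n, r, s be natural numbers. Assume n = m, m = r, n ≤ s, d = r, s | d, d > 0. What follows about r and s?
r = s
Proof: n = m and m = r, thus n = r. n ≤ s, so r ≤ s. Because s | d and d > 0, s ≤ d. d = r, so s ≤ r. r ≤ s, so r = s.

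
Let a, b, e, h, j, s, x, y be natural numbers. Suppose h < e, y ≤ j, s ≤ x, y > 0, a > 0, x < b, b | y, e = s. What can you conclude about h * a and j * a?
h * a < j * a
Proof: Because e = s and h < e, h < s. s ≤ x and x < b, therefore s < b. From b | y and y > 0, b ≤ y. Since s < b, s < y. h < s, so h < y. Since y ≤ j, h < j. a > 0, so h * a < j * a.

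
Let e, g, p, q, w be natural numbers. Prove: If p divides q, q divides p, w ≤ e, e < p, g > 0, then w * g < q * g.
Since p divides q and q divides p, p = q. w ≤ e and e < p, therefore w < p. From p = q, w < q. Since g > 0, by multiplying by a positive, w * g < q * g.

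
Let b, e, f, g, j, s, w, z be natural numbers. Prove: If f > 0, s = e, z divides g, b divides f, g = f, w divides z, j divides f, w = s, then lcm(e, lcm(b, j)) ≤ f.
Since w divides z and z divides g, w divides g. Since g = f, w divides f. Since w = s, s divides f. s = e, so e divides f. Because b divides f and j divides f, lcm(b, j) divides f. Because e divides f, lcm(e, lcm(b, j)) divides f. From f > 0, lcm(e, lcm(b, j)) ≤ f.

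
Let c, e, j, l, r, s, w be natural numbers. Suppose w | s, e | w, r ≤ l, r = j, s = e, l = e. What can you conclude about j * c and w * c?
j * c ≤ w * c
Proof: s = e and w | s, hence w | e. Since e | w, e = w. l = e, so l = w. r = j and r ≤ l, thus j ≤ l. l = w, so j ≤ w. Then j * c ≤ w * c.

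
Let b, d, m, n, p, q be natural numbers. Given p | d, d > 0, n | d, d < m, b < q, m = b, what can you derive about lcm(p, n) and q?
lcm(p, n) < q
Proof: p | d and n | d, hence lcm(p, n) | d. Since d > 0, lcm(p, n) ≤ d. m = b and d < m, so d < b. lcm(p, n) ≤ d, so lcm(p, n) < b. Because b < q, lcm(p, n) < q.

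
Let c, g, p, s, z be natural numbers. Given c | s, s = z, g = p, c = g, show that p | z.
c = g and g = p, therefore c = p. Since s = z and c | s, c | z. Because c = p, p | z.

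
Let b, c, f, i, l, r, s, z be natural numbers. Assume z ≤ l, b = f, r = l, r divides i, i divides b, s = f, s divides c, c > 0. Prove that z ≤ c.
r divides i and i divides b, therefore r divides b. Since r = l, l divides b. Since b = f, l divides f. s = f and s divides c, therefore f divides c. Since l divides f, l divides c. From c > 0, l ≤ c. Since z ≤ l, z ≤ c.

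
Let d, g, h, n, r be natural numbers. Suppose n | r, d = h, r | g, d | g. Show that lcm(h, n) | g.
d = h and d | g, thus h | g. From n | r and r | g, n | g. h | g, so lcm(h, n) | g.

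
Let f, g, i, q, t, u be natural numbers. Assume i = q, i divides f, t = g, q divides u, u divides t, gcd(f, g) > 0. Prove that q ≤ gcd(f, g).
i = q and i divides f, thus q divides f. q divides u and u divides t, thus q divides t. t = g, so q divides g. Since q divides f, q divides gcd(f, g). gcd(f, g) > 0, so q ≤ gcd(f, g).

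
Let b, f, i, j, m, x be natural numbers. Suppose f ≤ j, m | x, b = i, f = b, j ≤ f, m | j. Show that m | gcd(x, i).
f = b and b = i, so f = i. j ≤ f and f ≤ j, hence j = f. m | j, so m | f. f = i, so m | i. Because m | x, m | gcd(x, i).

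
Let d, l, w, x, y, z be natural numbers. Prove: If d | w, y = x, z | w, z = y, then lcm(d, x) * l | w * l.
Because z = y and y = x, z = x. Since z | w, x | w. Because d | w, lcm(d, x) | w. Then lcm(d, x) * l | w * l.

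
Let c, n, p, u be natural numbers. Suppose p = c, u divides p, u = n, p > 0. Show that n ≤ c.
u = n and u divides p, thus n divides p. p > 0, so n ≤ p. p = c, so n ≤ c.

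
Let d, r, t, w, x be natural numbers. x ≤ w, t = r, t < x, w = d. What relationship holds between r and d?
r < d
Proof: t < x and x ≤ w, so t < w. Because w = d, t < d. t = r, so r < d.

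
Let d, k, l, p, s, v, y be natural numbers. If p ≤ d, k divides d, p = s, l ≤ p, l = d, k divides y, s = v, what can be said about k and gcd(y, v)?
k divides gcd(y, v)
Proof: From l = d and l ≤ p, d ≤ p. p ≤ d, so d = p. Since k divides d, k divides p. Since p = s, k divides s. Since s = v, k divides v. k divides y, so k divides gcd(y, v).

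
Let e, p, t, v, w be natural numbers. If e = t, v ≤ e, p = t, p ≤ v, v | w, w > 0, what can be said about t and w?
t ≤ w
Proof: e = t and v ≤ e, so v ≤ t. Since p = t and p ≤ v, t ≤ v. Because v ≤ t, v = t. v | w and w > 0, therefore v ≤ w. v = t, so t ≤ w.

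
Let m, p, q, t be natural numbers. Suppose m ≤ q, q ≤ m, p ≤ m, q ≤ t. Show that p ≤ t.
q ≤ m and m ≤ q, hence q = m. Since q ≤ t, m ≤ t. Since p ≤ m, p ≤ t.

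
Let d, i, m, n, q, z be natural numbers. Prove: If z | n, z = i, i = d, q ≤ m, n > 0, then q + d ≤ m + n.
From z = i and i = d, z = d. z | n and n > 0, hence z ≤ n. z = d, so d ≤ n. q ≤ m, so q + d ≤ m + n.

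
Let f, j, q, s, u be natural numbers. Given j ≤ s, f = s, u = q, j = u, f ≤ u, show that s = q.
Because f = s and f ≤ u, s ≤ u. j = u and j ≤ s, therefore u ≤ s. Since s ≤ u, s = u. Since u = q, s = q.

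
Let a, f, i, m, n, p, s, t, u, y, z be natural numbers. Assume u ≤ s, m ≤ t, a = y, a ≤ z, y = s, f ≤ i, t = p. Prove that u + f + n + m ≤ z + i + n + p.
From a = y and y = s, a = s. a ≤ z, so s ≤ z. Since u ≤ s, u ≤ z. f ≤ i, so u + f ≤ z + i. Then u + f + n ≤ z + i + n. t = p and m ≤ t, hence m ≤ p. u + f + n ≤ z + i + n, so u + f + n + m ≤ z + i + n + p.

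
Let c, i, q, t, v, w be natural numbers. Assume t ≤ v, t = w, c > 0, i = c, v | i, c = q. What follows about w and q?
w ≤ q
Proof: Since i = c and v | i, v | c. c > 0, so v ≤ c. t ≤ v, so t ≤ c. t = w, so w ≤ c. c = q, so w ≤ q.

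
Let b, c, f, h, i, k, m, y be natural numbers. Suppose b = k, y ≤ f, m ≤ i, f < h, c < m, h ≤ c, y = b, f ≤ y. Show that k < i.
f ≤ y and y ≤ f, so f = y. Because y = b, f = b. b = k, so f = k. Because f < h, k < h. h ≤ c and c < m, thus h < m. m ≤ i, so h < i. Since k < h, k < i.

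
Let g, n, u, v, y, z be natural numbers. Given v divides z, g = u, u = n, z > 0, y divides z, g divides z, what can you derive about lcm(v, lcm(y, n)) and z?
lcm(v, lcm(y, n)) ≤ z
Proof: g = u and g divides z, hence u divides z. u = n, so n divides z. y divides z, so lcm(y, n) divides z. Since v divides z, lcm(v, lcm(y, n)) divides z. Since z > 0, lcm(v, lcm(y, n)) ≤ z.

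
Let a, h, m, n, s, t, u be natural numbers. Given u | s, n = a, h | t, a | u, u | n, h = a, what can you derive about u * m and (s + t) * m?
u * m | (s + t) * m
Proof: n = a and u | n, therefore u | a. From a | u, a = u. Since h = a, h = u. Since h | t, u | t. Since u | s, u | s + t. Then u * m | (s + t) * m.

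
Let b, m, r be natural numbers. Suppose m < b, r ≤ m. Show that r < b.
Since r ≤ m and m < b, by transitivity, r < b.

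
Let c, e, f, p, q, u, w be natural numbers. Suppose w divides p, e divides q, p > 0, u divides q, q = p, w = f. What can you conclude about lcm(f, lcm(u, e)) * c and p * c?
lcm(f, lcm(u, e)) * c ≤ p * c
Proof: Because w = f and w divides p, f divides p. Since u divides q and e divides q, lcm(u, e) divides q. q = p, so lcm(u, e) divides p. Since f divides p, lcm(f, lcm(u, e)) divides p. Since p > 0, lcm(f, lcm(u, e)) ≤ p. By multiplying by a non-negative, lcm(f, lcm(u, e)) * c ≤ p * c.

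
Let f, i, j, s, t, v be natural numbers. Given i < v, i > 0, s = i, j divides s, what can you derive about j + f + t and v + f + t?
j + f + t < v + f + t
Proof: Since s = i and j divides s, j divides i. From i > 0, j ≤ i. Because i < v, j < v. Then j + f < v + f. Then j + f + t < v + f + t.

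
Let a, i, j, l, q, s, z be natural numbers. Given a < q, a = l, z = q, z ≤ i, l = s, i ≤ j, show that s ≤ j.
Because a = l and l = s, a = s. Since a < q, s < q. z = q and z ≤ i, hence q ≤ i. Since i ≤ j, q ≤ j. s < q, so s < j. Then s ≤ j.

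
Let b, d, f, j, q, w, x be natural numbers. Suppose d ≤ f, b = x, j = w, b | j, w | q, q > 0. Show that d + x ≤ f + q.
j = w and b | j, so b | w. Since w | q, b | q. From q > 0, b ≤ q. b = x, so x ≤ q. Since d ≤ f, d + x ≤ f + q.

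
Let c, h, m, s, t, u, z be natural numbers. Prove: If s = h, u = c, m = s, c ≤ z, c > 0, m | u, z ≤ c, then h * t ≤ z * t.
Because c ≤ z and z ≤ c, c = z. m = s and s = h, therefore m = h. Because u = c and m | u, m | c. Since m = h, h | c. From c > 0, h ≤ c. c = z, so h ≤ z. Then h * t ≤ z * t.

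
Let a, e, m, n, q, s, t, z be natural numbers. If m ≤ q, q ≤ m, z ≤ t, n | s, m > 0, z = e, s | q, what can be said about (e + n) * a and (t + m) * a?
(e + n) * a ≤ (t + m) * a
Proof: z = e and z ≤ t, hence e ≤ t. q ≤ m and m ≤ q, therefore q = m. n | s and s | q, thus n | q. q = m, so n | m. Since m > 0, n ≤ m. e ≤ t, so e + n ≤ t + m. Then (e + n) * a ≤ (t + m) * a.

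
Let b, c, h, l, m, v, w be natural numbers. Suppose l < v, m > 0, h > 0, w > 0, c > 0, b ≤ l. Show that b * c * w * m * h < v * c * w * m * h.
b ≤ l and l < v, hence b < v. c > 0, so b * c < v * c. Because w > 0, b * c * w < v * c * w. m > 0, so b * c * w * m < v * c * w * m. Since h > 0, b * c * w * m * h < v * c * w * m * h.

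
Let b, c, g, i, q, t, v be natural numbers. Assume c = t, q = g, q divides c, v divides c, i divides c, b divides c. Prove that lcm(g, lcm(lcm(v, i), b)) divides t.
q = g and q divides c, thus g divides c. Since v divides c and i divides c, lcm(v, i) divides c. b divides c, so lcm(lcm(v, i), b) divides c. g divides c, so lcm(g, lcm(lcm(v, i), b)) divides c. c = t, so lcm(g, lcm(lcm(v, i), b)) divides t.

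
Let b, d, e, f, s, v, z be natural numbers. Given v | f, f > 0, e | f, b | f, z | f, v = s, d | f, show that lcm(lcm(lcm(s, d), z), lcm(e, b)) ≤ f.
v = s and v | f, thus s | f. d | f, so lcm(s, d) | f. Since z | f, lcm(lcm(s, d), z) | f. e | f and b | f, hence lcm(e, b) | f. From lcm(lcm(s, d), z) | f, lcm(lcm(lcm(s, d), z), lcm(e, b)) | f. Since f > 0, lcm(lcm(lcm(s, d), z), lcm(e, b)) ≤ f.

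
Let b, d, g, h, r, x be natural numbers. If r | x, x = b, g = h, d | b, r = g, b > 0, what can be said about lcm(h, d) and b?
lcm(h, d) ≤ b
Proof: r = g and g = h, thus r = h. x = b and r | x, therefore r | b. Since r = h, h | b. Since d | b, lcm(h, d) | b. b > 0, so lcm(h, d) ≤ b.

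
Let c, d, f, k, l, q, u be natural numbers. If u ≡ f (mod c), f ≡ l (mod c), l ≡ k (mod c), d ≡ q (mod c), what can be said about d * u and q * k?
d * u ≡ q * k (mod c)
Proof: u ≡ f (mod c) and f ≡ l (mod c), therefore u ≡ l (mod c). l ≡ k (mod c), so u ≡ k (mod c). Combined with d ≡ q (mod c), by multiplying congruences, d * u ≡ q * k (mod c).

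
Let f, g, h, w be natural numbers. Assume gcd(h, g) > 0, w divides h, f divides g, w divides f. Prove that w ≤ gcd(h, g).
w divides f and f divides g, thus w divides g. Since w divides h, w divides gcd(h, g). Because gcd(h, g) > 0, w ≤ gcd(h, g).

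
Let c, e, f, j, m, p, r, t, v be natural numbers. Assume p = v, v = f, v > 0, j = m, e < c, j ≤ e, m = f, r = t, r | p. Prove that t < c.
p = v and r | p, hence r | v. Because v > 0, r ≤ v. Since v = f, r ≤ f. r = t, so t ≤ f. Since j = m and m = f, j = f. Since j ≤ e and e < c, j < c. Since j = f, f < c. From t ≤ f, t < c.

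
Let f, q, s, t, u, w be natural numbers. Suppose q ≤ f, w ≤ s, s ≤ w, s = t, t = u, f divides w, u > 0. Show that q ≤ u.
w ≤ s and s ≤ w, so w = s. Since s = t, w = t. t = u, so w = u. Since f divides w, f divides u. Since u > 0, f ≤ u. Since q ≤ f, q ≤ u.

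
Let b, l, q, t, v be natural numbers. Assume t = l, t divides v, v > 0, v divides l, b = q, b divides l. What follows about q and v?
q ≤ v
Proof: t = l and t divides v, so l divides v. v divides l, so l = v. Since b = q and b divides l, q divides l. Since l = v, q divides v. Since v > 0, q ≤ v.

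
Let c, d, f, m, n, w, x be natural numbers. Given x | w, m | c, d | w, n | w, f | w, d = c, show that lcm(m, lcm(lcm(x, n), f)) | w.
d = c and d | w, therefore c | w. m | c, so m | w. Because x | w and n | w, lcm(x, n) | w. f | w, so lcm(lcm(x, n), f) | w. m | w, so lcm(m, lcm(lcm(x, n), f)) | w.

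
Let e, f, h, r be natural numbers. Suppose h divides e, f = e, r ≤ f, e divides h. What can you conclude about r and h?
r ≤ h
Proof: e divides h and h divides e, therefore e = h. Since f = e, f = h. Since r ≤ f, r ≤ h.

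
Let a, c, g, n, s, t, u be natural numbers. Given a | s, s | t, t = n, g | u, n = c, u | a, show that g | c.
Because g | u and u | a, g | a. a | s, so g | s. t = n and s | t, so s | n. Since n = c, s | c. Since g | s, g | c.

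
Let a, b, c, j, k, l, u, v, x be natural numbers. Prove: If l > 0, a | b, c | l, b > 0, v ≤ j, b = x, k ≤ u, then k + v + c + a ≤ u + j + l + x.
c | l and l > 0, therefore c ≤ l. From v ≤ j, v + c ≤ j + l. a | b and b > 0, therefore a ≤ b. Since b = x, a ≤ x. v + c ≤ j + l, so v + c + a ≤ j + l + x. Because k ≤ u, k + v + c + a ≤ u + j + l + x.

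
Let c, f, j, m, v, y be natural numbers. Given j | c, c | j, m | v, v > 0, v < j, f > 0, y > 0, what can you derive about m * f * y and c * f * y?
m * f * y < c * f * y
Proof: j | c and c | j, hence j = c. m | v and v > 0, so m ≤ v. Since v < j, m < j. Since j = c, m < c. Since f > 0, m * f < c * f. y > 0, so m * f * y < c * f * y.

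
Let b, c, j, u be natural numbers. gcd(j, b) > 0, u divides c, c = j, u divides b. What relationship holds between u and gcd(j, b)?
u ≤ gcd(j, b)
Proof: Since c = j and u divides c, u divides j. u divides b, so u divides gcd(j, b). Since gcd(j, b) > 0, u ≤ gcd(j, b).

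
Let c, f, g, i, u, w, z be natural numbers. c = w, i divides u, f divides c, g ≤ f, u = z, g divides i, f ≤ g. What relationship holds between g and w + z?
g divides w + z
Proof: Because f ≤ g and g ≤ f, f = g. f divides c, so g divides c. Since c = w, g divides w. Because g divides i and i divides u, g divides u. u = z, so g divides z. Since g divides w, g divides w + z.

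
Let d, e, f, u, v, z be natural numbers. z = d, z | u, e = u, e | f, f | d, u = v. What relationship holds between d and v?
d = v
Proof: z = d and z | u, therefore d | u. From e | f and f | d, e | d. Since e = u, u | d. Since d | u, d = u. Since u = v, d = v.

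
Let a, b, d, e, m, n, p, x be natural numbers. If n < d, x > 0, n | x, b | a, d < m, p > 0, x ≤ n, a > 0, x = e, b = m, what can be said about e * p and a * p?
e * p < a * p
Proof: From n | x and x > 0, n ≤ x. Since x ≤ n, n = x. From x = e, n = e. Because n < d and d < m, n < m. From b = m and b | a, m | a. a > 0, so m ≤ a. n < m, so n < a. n = e, so e < a. From p > 0, e * p < a * p.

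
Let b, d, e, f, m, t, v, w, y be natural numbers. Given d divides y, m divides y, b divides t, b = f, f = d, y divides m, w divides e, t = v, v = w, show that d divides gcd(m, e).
y divides m and m divides y, therefore y = m. Because d divides y, d divides m. Since t = v and v = w, t = w. b = f and b divides t, thus f divides t. From t = w, f divides w. f = d, so d divides w. w divides e, so d divides e. Since d divides m, d divides gcd(m, e).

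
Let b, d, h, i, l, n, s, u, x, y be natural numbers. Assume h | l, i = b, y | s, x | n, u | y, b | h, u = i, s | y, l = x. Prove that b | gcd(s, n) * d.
u = i and i = b, thus u = b. y | s and s | y, therefore y = s. Since u | y, u | s. u = b, so b | s. From l = x and h | l, h | x. Since b | h, b | x. x | n, so b | n. Since b | s, b | gcd(s, n). Then b | gcd(s, n) * d.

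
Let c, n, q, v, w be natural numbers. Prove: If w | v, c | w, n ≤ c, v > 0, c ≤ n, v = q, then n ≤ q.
c ≤ n and n ≤ c, therefore c = n. Because c | w and w | v, c | v. From c = n, n | v. Because v > 0, n ≤ v. v = q, so n ≤ q.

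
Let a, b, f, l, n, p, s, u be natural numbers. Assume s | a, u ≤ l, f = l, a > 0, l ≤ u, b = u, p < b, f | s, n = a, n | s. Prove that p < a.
From u ≤ l and l ≤ u, u = l. Since b = u, b = l. Since p < b, p < l. n = a and n | s, therefore a | s. s | a, so s = a. f | s, so f | a. f = l, so l | a. Because a > 0, l ≤ a. Since p < l, p < a.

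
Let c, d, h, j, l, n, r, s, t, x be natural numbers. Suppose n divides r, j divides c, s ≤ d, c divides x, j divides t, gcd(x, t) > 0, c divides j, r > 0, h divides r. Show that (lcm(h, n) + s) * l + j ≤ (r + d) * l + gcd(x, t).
h divides r and n divides r, thus lcm(h, n) divides r. r > 0, so lcm(h, n) ≤ r. Because s ≤ d, lcm(h, n) + s ≤ r + d. By multiplying by a non-negative, (lcm(h, n) + s) * l ≤ (r + d) * l. c divides j and j divides c, so c = j. c divides x, so j divides x. j divides t, so j divides gcd(x, t). gcd(x, t) > 0, so j ≤ gcd(x, t). (lcm(h, n) + s) * l ≤ (r + d) * l, so (lcm(h, n) + s) * l + j ≤ (r + d) * l + gcd(x, t).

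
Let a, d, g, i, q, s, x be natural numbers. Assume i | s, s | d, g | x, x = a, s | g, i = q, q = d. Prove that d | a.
From i = q and q = d, i = d. Since i | s, d | s. s | d, so s = d. s | g, so d | g. Since x = a and g | x, g | a. d | g, so d | a.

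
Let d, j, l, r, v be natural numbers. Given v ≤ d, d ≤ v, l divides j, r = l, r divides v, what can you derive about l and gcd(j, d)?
l divides gcd(j, d)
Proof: v ≤ d and d ≤ v, hence v = d. r = l and r divides v, so l divides v. Since v = d, l divides d. l divides j, so l divides gcd(j, d).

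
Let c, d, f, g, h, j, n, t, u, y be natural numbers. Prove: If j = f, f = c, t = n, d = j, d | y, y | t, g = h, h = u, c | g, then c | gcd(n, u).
j = f and f = c, so j = c. From d = j and d | y, j | y. Since y | t, j | t. Since t = n, j | n. From j = c, c | n. g = h and h = u, thus g = u. c | g, so c | u. c | n, so c | gcd(n, u).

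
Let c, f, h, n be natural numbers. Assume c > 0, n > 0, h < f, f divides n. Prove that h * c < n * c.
Since f divides n and n > 0, f ≤ n. h < f, so h < n. From c > 0, by multiplying by a positive, h * c < n * c.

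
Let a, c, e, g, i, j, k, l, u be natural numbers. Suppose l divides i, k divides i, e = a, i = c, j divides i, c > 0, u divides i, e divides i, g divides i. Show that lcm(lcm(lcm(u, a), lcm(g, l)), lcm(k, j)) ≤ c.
From e = a and e divides i, a divides i. From u divides i, lcm(u, a) divides i. g divides i and l divides i, so lcm(g, l) divides i. Since lcm(u, a) divides i, lcm(lcm(u, a), lcm(g, l)) divides i. From k divides i and j divides i, lcm(k, j) divides i. lcm(lcm(u, a), lcm(g, l)) divides i, so lcm(lcm(lcm(u, a), lcm(g, l)), lcm(k, j)) divides i. i = c, so lcm(lcm(lcm(u, a), lcm(g, l)), lcm(k, j)) divides c. Since c > 0, lcm(lcm(lcm(u, a), lcm(g, l)), lcm(k, j)) ≤ c.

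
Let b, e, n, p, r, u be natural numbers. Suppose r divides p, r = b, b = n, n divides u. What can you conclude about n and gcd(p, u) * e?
n divides gcd(p, u) * e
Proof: r = b and b = n, thus r = n. r divides p, so n divides p. Since n divides u, n divides gcd(p, u). Then n divides gcd(p, u) * e.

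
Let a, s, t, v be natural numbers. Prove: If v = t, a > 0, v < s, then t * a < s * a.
Because v = t and v < s, t < s. Combined with a > 0, by multiplying by a positive, t * a < s * a.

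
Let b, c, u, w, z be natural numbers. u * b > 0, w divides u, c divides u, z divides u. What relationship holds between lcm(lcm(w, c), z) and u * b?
lcm(lcm(w, c), z) ≤ u * b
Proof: w divides u and c divides u, thus lcm(w, c) divides u. z divides u, so lcm(lcm(w, c), z) divides u. Then lcm(lcm(w, c), z) divides u * b. Since u * b > 0, lcm(lcm(w, c), z) ≤ u * b.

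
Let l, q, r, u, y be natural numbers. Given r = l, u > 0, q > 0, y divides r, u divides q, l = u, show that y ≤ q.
r = l and l = u, so r = u. Since y divides r, y divides u. From u > 0, y ≤ u. u divides q and q > 0, therefore u ≤ q. y ≤ u, so y ≤ q.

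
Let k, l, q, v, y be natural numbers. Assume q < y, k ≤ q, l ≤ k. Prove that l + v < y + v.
l ≤ k and k ≤ q, thus l ≤ q. q < y, so l < y. Then l + v < y + v.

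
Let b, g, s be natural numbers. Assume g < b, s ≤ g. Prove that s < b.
From s ≤ g and g < b, by transitivity, s < b.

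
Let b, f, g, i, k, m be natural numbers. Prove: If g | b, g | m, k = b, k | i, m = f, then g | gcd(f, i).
m = f and g | m, thus g | f. k = b and k | i, thus b | i. From g | b, g | i. Since g | f, g | gcd(f, i).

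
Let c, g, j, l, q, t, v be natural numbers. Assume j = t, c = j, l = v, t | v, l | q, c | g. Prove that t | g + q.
c = j and j = t, so c = t. Since c | g, t | g. Since l = v and l | q, v | q. Since t | v, t | q. Since t | g, t | g + q.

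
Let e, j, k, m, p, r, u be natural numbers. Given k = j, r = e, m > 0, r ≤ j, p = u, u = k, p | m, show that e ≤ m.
Since r = e and r ≤ j, e ≤ j. p = u and u = k, so p = k. k = j, so p = j. From p | m, j | m. Since m > 0, j ≤ m. Since e ≤ j, e ≤ m.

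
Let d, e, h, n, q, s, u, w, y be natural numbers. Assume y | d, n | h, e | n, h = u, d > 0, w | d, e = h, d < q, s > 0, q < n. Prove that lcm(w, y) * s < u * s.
Since w | d and y | d, lcm(w, y) | d. Since d > 0, lcm(w, y) ≤ d. e = h and e | n, thus h | n. n | h, so n = h. Since h = u, n = u. Since q < n, q < u. Because d < q, d < u. lcm(w, y) ≤ d, so lcm(w, y) < u. Since s > 0, lcm(w, y) * s < u * s.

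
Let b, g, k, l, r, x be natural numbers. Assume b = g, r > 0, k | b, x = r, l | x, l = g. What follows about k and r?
k ≤ r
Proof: b = g and k | b, so k | g. Because x = r and l | x, l | r. Since l = g, g | r. k | g, so k | r. r > 0, so k ≤ r.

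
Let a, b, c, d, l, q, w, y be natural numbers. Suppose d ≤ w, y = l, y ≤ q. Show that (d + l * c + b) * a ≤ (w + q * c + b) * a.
y = l and y ≤ q, therefore l ≤ q. Then l * c ≤ q * c. d ≤ w, so d + l * c ≤ w + q * c. Then d + l * c + b ≤ w + q * c + b. Then (d + l * c + b) * a ≤ (w + q * c + b) * a.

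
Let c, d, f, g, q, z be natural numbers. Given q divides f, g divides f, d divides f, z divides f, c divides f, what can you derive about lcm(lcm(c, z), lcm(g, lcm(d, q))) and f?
lcm(lcm(c, z), lcm(g, lcm(d, q))) divides f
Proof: Because c divides f and z divides f, lcm(c, z) divides f. From d divides f and q divides f, lcm(d, q) divides f. From g divides f, lcm(g, lcm(d, q)) divides f. From lcm(c, z) divides f, lcm(lcm(c, z), lcm(g, lcm(d, q))) divides f.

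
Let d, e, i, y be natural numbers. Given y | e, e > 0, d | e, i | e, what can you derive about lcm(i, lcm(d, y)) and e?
lcm(i, lcm(d, y)) ≤ e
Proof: d | e and y | e, thus lcm(d, y) | e. i | e, so lcm(i, lcm(d, y)) | e. Because e > 0, lcm(i, lcm(d, y)) ≤ e.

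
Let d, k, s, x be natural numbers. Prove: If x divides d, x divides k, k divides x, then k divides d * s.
Because x divides k and k divides x, x = k. Since x divides d, k divides d. Then k divides d * s.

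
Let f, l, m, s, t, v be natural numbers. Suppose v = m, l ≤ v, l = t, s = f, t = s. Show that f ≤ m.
t = s and s = f, thus t = f. Since l = t and l ≤ v, t ≤ v. t = f, so f ≤ v. Since v = m, f ≤ m.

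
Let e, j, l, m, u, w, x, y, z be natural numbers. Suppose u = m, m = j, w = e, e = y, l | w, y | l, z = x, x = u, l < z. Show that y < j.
Because u = m and m = j, u = j. w = e and e = y, thus w = y. Since l | w, l | y. y | l, so l = y. From z = x and x = u, z = u. l < z, so l < u. l = y, so y < u. Since u = j, y < j.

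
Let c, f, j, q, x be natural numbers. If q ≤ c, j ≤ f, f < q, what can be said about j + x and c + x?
j + x < c + x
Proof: From f < q and q ≤ c, f < c. Since j ≤ f, j < c. Then j + x < c + x.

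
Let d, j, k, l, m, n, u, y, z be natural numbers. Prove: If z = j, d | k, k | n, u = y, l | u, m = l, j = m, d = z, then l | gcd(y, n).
u = y and l | u, therefore l | y. Since z = j and j = m, z = m. Since m = l, z = l. d = z and d | k, therefore z | k. Since k | n, z | n. From z = l, l | n. Since l | y, l | gcd(y, n).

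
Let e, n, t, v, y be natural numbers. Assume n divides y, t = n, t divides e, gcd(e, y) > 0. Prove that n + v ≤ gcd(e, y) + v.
t = n and t divides e, thus n divides e. From n divides y, n divides gcd(e, y). Since gcd(e, y) > 0, n ≤ gcd(e, y). Then n + v ≤ gcd(e, y) + v.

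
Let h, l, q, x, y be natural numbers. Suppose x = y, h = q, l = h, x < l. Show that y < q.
l = h and h = q, therefore l = q. From x = y and x < l, y < l. Since l = q, y < q.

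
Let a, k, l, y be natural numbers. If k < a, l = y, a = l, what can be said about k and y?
k < y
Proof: a = l and l = y, therefore a = y. k < a, so k < y.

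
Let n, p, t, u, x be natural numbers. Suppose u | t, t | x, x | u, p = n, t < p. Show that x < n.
x | u and u | t, thus x | t. t | x, so t = x. Because p = n and t < p, t < n. t = x, so x < n.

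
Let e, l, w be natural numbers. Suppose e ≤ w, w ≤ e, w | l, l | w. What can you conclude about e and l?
e = l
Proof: Since e ≤ w and w ≤ e, e = w. w | l and l | w, so w = l. Since e = w, e = l.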